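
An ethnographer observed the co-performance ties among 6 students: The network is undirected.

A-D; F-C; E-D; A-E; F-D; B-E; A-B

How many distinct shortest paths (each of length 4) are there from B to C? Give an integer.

The shortest distance is 4. The length-4 paths are: B–E–D–F–C; B–A–D–F–C.
That gives 2 distinct shortest paths.

2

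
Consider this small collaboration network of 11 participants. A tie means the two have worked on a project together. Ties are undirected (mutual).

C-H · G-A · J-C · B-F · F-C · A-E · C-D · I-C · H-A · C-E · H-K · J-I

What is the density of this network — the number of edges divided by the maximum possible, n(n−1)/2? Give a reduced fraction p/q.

There are 12 edges and 11 nodes, so the maximum possible is C(11,2) = 55.
Density = 12/55.

12/55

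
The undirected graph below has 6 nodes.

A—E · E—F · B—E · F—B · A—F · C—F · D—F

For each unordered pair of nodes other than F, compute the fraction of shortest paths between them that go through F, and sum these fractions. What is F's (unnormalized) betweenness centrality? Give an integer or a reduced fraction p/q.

Pairs whose geodesics pass through F — B–C: 1; B–D: 1; B–A: 1/2; C–E: 1; C–D: 1; C–A: 1; E–D: 1; D–A: 1.
All other pairs contribute 0.
Summing the contributions gives betweenness(F) = 15/2.

15/2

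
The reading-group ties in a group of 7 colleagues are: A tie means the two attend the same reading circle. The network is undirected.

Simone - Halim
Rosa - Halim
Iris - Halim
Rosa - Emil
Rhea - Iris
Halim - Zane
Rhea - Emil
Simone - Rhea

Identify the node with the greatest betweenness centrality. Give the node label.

Halim

Unnormalized betweenness of each node: Emil:1, Halim:15/2, Iris:1, Rhea:5/2, Rosa:2, Simone:1, Zane:0.
Halim has the largest value, 15/2, making it the main broker — the node through which the most shortest paths run.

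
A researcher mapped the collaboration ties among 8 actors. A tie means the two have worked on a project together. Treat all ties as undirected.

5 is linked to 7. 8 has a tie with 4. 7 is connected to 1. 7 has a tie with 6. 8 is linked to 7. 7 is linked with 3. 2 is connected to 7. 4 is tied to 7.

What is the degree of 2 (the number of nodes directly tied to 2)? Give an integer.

1

2 is directly tied to 7. That is 1 neighbor, so the degree of 2 is 1.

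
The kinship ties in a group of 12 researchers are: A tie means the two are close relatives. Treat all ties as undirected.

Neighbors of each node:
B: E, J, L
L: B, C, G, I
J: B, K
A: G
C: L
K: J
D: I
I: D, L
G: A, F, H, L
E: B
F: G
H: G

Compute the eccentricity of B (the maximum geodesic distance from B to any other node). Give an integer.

Distances from B: A:3, C:2, D:3, E:1, F:3, G:2, H:3, I:2, J:1, K:2, L:1.
The largest is 3 (to A, H, F, and D), so the eccentricity of B is 3.

3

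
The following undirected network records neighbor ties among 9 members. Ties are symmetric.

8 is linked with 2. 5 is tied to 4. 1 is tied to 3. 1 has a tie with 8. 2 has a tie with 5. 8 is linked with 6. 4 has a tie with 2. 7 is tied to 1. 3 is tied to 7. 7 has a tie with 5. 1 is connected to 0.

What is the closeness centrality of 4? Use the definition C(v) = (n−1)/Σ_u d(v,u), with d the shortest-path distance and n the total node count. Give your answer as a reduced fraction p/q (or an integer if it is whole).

Distances from 4: 0:4, 1:3, 2:1, 3:3, 5:1, 6:3, 7:2, 8:2. Sum = 19.
n = 9, so closeness = 8/19.

8/19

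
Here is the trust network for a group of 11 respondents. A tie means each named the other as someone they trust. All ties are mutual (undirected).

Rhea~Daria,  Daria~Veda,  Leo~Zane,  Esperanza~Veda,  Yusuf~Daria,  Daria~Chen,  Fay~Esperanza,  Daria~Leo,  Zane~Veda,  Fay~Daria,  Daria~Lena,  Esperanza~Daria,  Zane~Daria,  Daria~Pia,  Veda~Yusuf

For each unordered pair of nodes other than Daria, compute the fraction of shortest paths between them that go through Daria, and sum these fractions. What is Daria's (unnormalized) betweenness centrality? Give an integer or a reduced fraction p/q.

75/2

Pairs whose geodesics pass through Daria — Chen–Veda: 1; Chen–Esperanza: 1; Chen–Zane: 1; Chen–Pia: 1; Chen–Leo: 1; Chen–Lena: 1; Chen–Fay: 1; Chen–Yusuf: 1; Chen–Rhea: 1; Veda–Pia: 1; Veda–Leo: 1/2; Veda–Lena: 1; Veda–Fay: 1/2; Veda–Rhea: 1 … (+26 more pairs).
All other pairs contribute 0.
Summing the contributions gives betweenness(Daria) = 75/2.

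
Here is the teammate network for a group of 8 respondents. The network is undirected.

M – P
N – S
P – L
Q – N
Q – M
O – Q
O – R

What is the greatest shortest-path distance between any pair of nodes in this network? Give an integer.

5

Eccentricity of each node (its greatest distance to any other): L:5, M:3, N:4, O:4, P:4, Q:3, R:5, S:5.
The maximum eccentricity is 5, realized for instance by the pair R–L via R – O – Q – M – P – L. So the diameter is 5.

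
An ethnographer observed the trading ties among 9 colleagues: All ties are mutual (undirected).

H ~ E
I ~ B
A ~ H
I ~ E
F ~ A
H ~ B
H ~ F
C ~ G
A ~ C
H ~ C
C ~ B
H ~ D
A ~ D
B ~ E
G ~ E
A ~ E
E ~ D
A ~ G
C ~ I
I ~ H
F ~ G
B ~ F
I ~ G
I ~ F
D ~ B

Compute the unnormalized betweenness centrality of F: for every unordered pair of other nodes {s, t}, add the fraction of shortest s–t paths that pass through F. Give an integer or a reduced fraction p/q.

17/20

Pairs whose geodesics pass through F — A–I: 1/5; A–B: 1/5; H–G: 1/5; G–B: 1/4.
All other pairs contribute 0.
Summing the contributions gives betweenness(F) = 17/20.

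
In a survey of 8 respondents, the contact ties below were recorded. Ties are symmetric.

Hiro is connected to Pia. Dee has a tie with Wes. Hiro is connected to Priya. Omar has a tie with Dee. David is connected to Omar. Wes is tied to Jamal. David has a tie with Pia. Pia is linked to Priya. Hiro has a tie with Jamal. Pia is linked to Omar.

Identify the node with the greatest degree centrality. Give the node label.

Degrees — David:2, Dee:2, Hiro:3, Jamal:2, Omar:3, Pia:4, Priya:2, Wes:2.
The maximum is 4, attained only by Pia.

Pia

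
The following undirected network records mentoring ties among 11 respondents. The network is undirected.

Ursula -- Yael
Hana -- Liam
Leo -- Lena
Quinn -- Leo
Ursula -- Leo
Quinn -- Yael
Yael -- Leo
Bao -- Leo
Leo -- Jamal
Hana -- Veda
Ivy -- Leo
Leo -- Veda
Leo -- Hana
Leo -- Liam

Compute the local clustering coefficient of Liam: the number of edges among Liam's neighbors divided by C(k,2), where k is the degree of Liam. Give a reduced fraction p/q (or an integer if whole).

Liam's neighbors: Hana and Leo (k = 2).
Possible neighbor pairs: C(2,2) = 1. Edges among them: Hana–Leo → e = 1.
Clustering(Liam) = 1/1.

1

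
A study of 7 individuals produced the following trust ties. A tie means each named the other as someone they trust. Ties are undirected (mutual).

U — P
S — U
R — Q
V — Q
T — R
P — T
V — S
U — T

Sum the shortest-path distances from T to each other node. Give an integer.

Distances from T: P:1, Q:2, R:1, S:2, U:1, V:3.
Sum = 1 + 2 + 1 + 2 + 1 + 3 = 10.

10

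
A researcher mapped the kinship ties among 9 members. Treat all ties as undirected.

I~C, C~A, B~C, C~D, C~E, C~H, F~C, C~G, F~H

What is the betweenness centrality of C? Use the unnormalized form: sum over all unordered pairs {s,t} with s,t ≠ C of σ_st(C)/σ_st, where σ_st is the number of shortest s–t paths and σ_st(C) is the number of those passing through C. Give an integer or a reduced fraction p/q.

27

Pairs whose geodesics pass through C — H–I: 1; H–G: 1; H–A: 1; H–B: 1; H–D: 1; H–E: 1; I–G: 1; I–A: 1; I–B: 1; I–F: 1; I–D: 1; I–E: 1; G–A: 1; G–B: 1 … (+13 more pairs).
All other pairs contribute 0.
Summing the contributions gives betweenness(C) = 27.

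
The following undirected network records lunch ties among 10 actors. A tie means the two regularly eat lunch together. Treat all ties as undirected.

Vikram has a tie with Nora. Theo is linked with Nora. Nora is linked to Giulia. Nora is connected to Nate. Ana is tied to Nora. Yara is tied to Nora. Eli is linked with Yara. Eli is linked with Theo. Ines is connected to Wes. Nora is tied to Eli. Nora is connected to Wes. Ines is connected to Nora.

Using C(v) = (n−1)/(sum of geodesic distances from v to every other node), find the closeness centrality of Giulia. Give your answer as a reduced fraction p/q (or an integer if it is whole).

Distances from Giulia: Ana:2, Eli:2, Ines:2, Nate:2, Nora:1, Theo:2, Vikram:2, Wes:2, Yara:2. Sum = 17.
n = 10, so closeness = 9/17.

9/17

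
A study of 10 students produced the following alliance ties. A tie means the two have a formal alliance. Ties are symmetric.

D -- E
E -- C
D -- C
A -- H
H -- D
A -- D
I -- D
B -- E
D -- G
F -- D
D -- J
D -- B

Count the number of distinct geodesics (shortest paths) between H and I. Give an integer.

The shortest distance is 2, and the only length-2 path is H–D–I. So there is exactly 1 shortest path.

1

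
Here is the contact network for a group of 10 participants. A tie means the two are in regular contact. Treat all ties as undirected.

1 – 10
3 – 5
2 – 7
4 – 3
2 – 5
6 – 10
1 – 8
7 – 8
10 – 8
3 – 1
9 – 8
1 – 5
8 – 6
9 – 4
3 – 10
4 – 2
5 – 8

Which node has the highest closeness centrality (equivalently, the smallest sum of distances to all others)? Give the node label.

Farness (sum of distances to all others) for each node — 1:14, 2:17, 3:15, 4:16, 5:14, 6:18, 7:17, 8:12, 9:16, 10:15.
The smallest farness is 12, for 8, so 8 has the highest closeness.

8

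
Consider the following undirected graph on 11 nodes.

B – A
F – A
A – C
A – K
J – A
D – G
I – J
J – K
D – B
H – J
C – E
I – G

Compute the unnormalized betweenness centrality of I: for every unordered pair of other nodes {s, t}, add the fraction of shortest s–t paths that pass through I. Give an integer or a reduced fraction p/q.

6

Pairs whose geodesics pass through I — H–D: 1/2; H–G: 1; D–J: 1/2; A–G: 1/2; J–G: 1; K–G: 1; C–G: 1/2; F–G: 1/2; G–E: 1/2.
All other pairs contribute 0.
Summing the contributions gives betweenness(I) = 6.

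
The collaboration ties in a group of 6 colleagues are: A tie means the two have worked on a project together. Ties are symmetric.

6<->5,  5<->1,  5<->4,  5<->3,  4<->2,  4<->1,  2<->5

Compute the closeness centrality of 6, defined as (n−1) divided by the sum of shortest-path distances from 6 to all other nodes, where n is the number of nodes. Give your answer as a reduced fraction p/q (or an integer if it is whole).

5/9

Distances from 6: 1:2, 2:2, 3:2, 4:2, 5:1. Sum = 9.
n = 6, so closeness = 5/9.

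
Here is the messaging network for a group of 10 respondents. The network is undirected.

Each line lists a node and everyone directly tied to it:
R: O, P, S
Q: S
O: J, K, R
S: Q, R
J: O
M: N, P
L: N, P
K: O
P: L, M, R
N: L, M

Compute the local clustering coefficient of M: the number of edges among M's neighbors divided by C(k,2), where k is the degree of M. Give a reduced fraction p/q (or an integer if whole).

M's neighbors: N and P (k = 2).
Possible neighbor pairs: C(2,2) = 1. Edges among them: none → e = 0.
Clustering(M) = 0/1.

0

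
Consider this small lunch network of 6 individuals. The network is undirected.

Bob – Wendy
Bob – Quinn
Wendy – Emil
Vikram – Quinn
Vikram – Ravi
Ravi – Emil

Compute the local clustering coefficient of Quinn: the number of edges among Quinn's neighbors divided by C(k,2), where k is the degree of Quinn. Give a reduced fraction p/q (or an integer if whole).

0

Quinn's neighbors: Bob and Vikram (k = 2).
Possible neighbor pairs: C(2,2) = 1. Edges among them: none → e = 0.
Clustering(Quinn) = 0/1.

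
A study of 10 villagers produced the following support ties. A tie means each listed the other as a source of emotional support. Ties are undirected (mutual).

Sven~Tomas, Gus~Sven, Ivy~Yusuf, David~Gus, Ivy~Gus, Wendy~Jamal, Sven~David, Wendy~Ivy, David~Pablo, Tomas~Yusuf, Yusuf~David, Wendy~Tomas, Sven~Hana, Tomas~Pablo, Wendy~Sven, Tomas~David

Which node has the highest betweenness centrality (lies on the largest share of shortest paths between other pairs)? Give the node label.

Unnormalized betweenness of each node: David:5, Gus:7/4, Hana:0, Ivy:5/2, Jamal:0, Pablo:0, Sven:21/2, Tomas:7, Wendy:39/4, Yusuf:3/2.
Sven has the largest value, 21/2, making it the main broker — the node through which the most shortest paths run.

Sven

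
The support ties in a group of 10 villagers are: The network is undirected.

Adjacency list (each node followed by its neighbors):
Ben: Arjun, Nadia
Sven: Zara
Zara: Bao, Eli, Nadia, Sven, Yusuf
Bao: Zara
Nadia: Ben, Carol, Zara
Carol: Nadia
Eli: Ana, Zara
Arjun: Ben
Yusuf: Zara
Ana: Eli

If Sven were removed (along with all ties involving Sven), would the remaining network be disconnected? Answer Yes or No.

Even without Sven, every remaining node can still reach every other (the residual graph is connected), so Sven is not a cut vertex.

No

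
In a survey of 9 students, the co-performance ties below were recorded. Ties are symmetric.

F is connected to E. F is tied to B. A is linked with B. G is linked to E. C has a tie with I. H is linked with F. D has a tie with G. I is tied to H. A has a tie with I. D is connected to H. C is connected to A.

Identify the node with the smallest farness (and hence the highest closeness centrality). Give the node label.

Farness (sum of distances to all others) for each node — A:17, B:16, C:20, D:17, E:18, F:14, G:20, H:13, I:15.
The smallest farness is 13, for H, so H has the highest closeness.

H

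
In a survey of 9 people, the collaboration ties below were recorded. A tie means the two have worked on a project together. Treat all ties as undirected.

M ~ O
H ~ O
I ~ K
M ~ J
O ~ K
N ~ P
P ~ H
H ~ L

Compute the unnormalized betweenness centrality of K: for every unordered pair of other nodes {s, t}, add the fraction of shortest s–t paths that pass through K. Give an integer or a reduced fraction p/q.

7

Pairs whose geodesics pass through K — L–I: 1; I–M: 1; I–N: 1; I–O: 1; I–P: 1; I–H: 1; I–J: 1.
All other pairs contribute 0.
Summing the contributions gives betweenness(K) = 7.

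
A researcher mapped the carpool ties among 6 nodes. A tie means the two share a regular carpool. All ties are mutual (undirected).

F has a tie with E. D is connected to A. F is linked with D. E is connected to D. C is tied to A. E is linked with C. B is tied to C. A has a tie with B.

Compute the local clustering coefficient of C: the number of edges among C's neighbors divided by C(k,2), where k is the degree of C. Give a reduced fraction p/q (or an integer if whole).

1/3

C's neighbors: A, B, and E (k = 3).
Possible neighbor pairs: C(3,2) = 3. Edges among them: A–B → e = 1.
Clustering(C) = 1/3.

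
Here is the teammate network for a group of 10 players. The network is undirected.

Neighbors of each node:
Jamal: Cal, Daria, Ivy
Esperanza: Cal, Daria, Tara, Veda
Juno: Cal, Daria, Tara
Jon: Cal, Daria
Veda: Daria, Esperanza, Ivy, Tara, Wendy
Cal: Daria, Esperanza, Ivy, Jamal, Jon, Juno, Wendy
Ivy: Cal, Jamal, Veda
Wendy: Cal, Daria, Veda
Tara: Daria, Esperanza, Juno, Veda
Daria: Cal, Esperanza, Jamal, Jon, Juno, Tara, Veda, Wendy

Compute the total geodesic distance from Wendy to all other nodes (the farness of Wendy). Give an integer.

15

Distances from Wendy: Cal:1, Daria:1, Esperanza:2, Ivy:2, Jamal:2, Jon:2, Juno:2, Tara:2, Veda:1.
Sum = 1 + 1 + 2 + 2 + 2 + 2 + 2 + 2 + 1 = 15.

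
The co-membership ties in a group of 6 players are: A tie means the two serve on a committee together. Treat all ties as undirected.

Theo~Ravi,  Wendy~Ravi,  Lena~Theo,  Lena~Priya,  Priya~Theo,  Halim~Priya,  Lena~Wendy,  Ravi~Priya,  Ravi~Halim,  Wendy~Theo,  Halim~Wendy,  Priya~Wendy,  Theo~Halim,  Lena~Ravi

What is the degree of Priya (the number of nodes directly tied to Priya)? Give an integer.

5

Priya is directly tied to Halim, Lena, Ravi, Theo, and Wendy. That is 5 neighbors, so the degree of Priya is 5.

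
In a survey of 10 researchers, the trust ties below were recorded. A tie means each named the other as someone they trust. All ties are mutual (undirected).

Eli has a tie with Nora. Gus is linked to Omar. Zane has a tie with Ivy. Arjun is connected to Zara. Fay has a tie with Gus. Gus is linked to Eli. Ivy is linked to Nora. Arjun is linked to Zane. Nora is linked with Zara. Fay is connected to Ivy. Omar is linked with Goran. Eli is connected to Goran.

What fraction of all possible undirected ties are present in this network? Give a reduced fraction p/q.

There are 12 edges and 10 nodes, so the maximum possible is C(10,2) = 45.
Density = 12/45 = 4/15.

4/15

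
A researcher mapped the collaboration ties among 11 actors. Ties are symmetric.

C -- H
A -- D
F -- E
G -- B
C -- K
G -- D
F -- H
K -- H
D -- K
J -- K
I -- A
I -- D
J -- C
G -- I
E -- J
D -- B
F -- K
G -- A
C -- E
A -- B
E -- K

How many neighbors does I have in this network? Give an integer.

I is directly tied to A, D, and G. That is 3 neighbors, so the degree of I is 3.

3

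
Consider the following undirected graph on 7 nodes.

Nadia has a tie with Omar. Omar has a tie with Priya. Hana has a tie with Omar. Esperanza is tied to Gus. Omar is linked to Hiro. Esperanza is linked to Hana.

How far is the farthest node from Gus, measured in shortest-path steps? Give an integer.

Distances from Gus: Esperanza:1, Hana:2, Hiro:4, Nadia:4, Omar:3, Priya:4.
The largest is 4 (to Hiro, Priya, and Nadia), so the eccentricity of Gus is 4.

4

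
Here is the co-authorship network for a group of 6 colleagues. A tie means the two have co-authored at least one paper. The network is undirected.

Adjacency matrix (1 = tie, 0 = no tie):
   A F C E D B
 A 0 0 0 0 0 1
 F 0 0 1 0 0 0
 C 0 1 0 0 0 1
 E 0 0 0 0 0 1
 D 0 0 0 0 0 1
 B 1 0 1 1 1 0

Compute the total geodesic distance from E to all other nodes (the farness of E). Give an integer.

10

Distances from E: A:2, B:1, C:2, D:2, F:3.
Sum = 2 + 1 + 2 + 2 + 3 = 10.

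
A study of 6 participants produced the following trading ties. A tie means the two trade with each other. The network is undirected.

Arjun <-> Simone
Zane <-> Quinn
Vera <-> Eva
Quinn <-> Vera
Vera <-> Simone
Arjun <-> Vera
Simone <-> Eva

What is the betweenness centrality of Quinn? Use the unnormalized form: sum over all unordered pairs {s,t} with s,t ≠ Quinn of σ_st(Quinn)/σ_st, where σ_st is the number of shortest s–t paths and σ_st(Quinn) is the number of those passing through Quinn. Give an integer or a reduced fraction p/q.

4

Pairs whose geodesics pass through Quinn — Vera–Zane: 1; Arjun–Zane: 1; Eva–Zane: 1; Simone–Zane: 1.
All other pairs contribute 0.
Summing the contributions gives betweenness(Quinn) = 4.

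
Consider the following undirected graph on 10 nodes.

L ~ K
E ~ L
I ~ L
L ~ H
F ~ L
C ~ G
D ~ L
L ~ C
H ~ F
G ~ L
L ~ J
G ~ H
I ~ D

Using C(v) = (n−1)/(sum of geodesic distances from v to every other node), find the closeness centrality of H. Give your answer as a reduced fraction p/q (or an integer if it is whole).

Distances from H: C:2, D:2, E:2, F:1, G:1, I:2, J:2, K:2, L:1. Sum = 15.
n = 10, so closeness = 9/15 = 3/5.

3/5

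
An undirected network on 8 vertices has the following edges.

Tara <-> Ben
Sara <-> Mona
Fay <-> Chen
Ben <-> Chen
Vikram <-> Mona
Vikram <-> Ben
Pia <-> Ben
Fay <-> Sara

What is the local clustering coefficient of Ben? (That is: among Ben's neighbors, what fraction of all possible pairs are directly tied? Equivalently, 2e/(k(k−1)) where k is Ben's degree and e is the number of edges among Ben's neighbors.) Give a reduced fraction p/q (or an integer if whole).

0

Ben's neighbors: Chen, Pia, Tara, and Vikram (k = 4).
Possible neighbor pairs: C(4,2) = 6. Edges among them: none → e = 0.
Clustering(Ben) = 0/6 = 0.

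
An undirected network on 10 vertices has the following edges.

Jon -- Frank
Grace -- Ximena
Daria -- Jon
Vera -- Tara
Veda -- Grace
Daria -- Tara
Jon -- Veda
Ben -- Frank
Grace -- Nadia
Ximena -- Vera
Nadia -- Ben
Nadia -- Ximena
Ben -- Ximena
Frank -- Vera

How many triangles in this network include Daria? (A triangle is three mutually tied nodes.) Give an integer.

0

Daria's neighbors are Jon and Tara, but none of them are tied to each other, so no triangle contains Daria.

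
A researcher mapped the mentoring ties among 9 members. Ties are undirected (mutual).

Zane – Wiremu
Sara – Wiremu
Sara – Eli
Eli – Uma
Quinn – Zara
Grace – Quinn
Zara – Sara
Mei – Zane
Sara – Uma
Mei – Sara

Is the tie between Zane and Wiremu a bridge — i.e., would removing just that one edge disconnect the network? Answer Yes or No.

No

Even without that edge, Zane still reaches Wiremu via Zane – Mei – Sara – Wiremu, so the network stays connected. Not a bridge.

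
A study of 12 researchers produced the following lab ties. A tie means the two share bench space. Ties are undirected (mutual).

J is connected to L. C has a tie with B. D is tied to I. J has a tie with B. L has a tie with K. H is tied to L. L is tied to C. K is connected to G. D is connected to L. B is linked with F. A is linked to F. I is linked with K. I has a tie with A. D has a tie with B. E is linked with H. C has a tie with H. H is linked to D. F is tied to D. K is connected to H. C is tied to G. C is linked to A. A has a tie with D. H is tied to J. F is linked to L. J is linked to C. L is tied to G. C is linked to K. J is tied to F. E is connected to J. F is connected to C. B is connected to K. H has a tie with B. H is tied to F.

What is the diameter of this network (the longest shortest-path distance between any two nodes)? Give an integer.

3

Eccentricity of each node (its greatest distance to any other): A:3, B:2, C:2, D:2, E:3, F:2, G:3, H:2, I:3, J:3, K:2, L:2.
The maximum eccentricity is 3, realized for instance by the pair E–G via E – H – K – G. So the diameter is 3.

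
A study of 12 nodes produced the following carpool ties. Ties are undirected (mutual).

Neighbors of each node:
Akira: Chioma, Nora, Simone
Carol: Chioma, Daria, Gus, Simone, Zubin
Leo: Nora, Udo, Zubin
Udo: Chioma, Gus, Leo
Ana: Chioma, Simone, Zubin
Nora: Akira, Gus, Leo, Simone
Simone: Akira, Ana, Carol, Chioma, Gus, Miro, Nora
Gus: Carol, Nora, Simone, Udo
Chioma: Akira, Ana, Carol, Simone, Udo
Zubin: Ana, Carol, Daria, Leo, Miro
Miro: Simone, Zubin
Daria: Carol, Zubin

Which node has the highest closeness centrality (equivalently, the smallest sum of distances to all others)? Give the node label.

Simone

Farness (sum of distances to all others) for each node — Akira:21, Ana:19, Carol:17, Chioma:17, Daria:23, Gus:18, Leo:19, Miro:21, Nora:19, Simone:15, Udo:21, Zubin:18.
The smallest farness is 15, for Simone, so Simone has the highest closeness.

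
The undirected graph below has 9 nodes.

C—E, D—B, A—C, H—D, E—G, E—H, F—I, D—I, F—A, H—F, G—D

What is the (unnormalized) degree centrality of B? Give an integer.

1

B is directly tied to D. That is 1 neighbor, so the degree of B is 1.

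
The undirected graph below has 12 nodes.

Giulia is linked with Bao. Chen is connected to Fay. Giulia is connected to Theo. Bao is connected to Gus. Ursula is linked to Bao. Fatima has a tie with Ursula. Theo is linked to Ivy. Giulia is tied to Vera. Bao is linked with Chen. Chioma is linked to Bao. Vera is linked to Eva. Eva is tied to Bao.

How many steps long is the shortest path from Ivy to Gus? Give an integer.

One shortest route is Ivy – Theo – Giulia – Bao – Gus, which uses 4 edges, and at distance 3 from Ivy we only reach {Bao, Vera}, which does not include Gus. So d(Ivy,Gus) = 4.

4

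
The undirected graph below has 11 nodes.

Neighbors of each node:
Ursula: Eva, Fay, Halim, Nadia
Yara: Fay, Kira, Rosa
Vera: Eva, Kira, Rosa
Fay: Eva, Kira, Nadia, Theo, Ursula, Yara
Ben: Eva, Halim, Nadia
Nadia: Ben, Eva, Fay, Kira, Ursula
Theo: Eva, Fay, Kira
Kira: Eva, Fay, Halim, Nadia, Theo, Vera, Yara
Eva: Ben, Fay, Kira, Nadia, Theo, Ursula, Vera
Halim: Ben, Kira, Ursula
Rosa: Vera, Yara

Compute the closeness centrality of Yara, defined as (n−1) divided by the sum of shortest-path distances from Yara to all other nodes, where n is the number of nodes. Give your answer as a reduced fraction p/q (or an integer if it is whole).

Distances from Yara: Ben:3, Eva:2, Fay:1, Halim:2, Kira:1, Nadia:2, Rosa:1, Theo:2, Ursula:2, Vera:2. Sum = 18.
n = 11, so closeness = 10/18 = 5/9.

5/9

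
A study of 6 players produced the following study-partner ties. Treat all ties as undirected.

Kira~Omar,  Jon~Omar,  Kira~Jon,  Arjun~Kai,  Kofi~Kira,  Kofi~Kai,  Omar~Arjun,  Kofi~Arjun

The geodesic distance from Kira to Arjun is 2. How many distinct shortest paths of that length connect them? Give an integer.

2

The shortest distance is 2. The length-2 paths are: Kira–Omar–Arjun; Kira–Kofi–Arjun.
That gives 2 distinct shortest paths.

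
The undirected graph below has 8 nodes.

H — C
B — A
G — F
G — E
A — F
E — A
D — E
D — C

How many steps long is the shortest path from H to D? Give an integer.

2

One shortest route is H – C – D, which uses 2 edges, and H and D are not directly tied, so nothing shorter exists. So d(H,D) = 2.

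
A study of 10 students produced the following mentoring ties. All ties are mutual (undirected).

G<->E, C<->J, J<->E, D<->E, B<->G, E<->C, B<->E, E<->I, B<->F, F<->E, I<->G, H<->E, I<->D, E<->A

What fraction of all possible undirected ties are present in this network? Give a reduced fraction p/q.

There are 14 edges and 10 nodes, so the maximum possible is C(10,2) = 45.
Density = 14/45.

14/45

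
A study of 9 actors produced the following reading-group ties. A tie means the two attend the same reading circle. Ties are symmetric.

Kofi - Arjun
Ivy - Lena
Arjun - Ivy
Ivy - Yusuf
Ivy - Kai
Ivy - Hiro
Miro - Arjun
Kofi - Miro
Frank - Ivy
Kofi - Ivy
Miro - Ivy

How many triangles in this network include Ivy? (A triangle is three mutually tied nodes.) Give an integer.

Ivy's neighbors: Arjun, Frank, Hiro, Kai, Kofi, Lena, Miro, and Yusuf.
Neighbor pairs that are themselves tied: Ivy–Arjun–Kofi; Ivy–Arjun–Miro; Ivy–Kofi–Miro. Each forms one triangle with Ivy, for 3 in total.

3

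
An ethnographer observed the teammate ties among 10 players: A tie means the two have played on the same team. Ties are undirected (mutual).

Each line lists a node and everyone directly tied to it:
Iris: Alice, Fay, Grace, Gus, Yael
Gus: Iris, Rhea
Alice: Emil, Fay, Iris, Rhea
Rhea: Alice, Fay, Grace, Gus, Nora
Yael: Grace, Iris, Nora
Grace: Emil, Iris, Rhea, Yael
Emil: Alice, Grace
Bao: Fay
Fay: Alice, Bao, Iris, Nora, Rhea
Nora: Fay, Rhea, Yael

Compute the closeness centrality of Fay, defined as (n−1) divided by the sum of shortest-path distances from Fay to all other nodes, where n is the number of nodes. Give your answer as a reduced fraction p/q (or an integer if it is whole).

9/13

Distances from Fay: Alice:1, Bao:1, Emil:2, Grace:2, Gus:2, Iris:1, Nora:1, Rhea:1, Yael:2. Sum = 13.
n = 10, so closeness = 9/13.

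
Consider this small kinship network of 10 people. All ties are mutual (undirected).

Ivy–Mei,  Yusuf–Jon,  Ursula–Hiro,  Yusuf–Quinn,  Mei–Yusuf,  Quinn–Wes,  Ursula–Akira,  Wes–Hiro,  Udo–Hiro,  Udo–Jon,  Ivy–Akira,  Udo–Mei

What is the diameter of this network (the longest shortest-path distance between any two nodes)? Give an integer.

Eccentricity of each node (its greatest distance to any other): Akira:4, Hiro:3, Ivy:4, Jon:4, Mei:3, Quinn:4, Udo:3, Ursula:4, Wes:4, Yusuf:4.
The maximum eccentricity is 4, realized for instance by the pair Ivy–Wes via Ivy – Mei – Udo – Hiro – Wes. So the diameter is 4.

4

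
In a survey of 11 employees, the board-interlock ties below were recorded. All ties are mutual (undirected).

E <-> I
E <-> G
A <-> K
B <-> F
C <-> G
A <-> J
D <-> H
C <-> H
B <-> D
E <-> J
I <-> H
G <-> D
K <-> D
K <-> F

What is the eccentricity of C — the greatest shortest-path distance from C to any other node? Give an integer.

4

Distances from C: A:4, B:3, D:2, E:2, F:4, G:1, H:1, I:2, J:3, K:3.
The largest is 4 (to A and F), so the eccentricity of C is 4.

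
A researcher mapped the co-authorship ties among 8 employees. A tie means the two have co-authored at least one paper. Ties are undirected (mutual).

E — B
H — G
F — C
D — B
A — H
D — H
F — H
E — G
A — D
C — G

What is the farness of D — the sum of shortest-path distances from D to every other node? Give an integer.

12

Distances from D: A:1, B:1, C:3, E:2, F:2, G:2, H:1.
Sum = 1 + 1 + 3 + 2 + 2 + 2 + 1 = 12.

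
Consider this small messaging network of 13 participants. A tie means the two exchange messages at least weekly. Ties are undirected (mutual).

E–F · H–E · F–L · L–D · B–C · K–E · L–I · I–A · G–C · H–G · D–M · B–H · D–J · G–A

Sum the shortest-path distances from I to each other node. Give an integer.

31

Distances from I: A:1, B:4, C:3, D:2, E:3, F:2, G:2, H:3, J:3, K:4, L:1, M:3.
Sum = 1 + 4 + 3 + 2 + 3 + 2 + 2 + 3 + 3 + 4 + 1 + 3 = 31.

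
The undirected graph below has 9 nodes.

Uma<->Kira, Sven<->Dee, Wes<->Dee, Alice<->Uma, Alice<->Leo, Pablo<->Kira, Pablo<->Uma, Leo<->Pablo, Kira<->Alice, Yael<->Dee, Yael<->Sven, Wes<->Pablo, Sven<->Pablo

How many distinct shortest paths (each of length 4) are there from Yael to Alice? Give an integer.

The shortest distance is 4. The length-4 paths are: Yael–Sven–Pablo–Leo–Alice; Yael–Sven–Pablo–Kira–Alice; Yael–Sven–Pablo–Uma–Alice.
That gives 3 distinct shortest paths.

3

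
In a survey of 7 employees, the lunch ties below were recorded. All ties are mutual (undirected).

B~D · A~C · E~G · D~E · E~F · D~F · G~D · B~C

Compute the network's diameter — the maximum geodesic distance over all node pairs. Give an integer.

4

Eccentricity of each node (its greatest distance to any other): A:4, B:2, C:3, D:3, E:4, F:4, G:4.
The maximum eccentricity is 4, realized for instance by the pair E–A via E – D – B – C – A. So the diameter is 4.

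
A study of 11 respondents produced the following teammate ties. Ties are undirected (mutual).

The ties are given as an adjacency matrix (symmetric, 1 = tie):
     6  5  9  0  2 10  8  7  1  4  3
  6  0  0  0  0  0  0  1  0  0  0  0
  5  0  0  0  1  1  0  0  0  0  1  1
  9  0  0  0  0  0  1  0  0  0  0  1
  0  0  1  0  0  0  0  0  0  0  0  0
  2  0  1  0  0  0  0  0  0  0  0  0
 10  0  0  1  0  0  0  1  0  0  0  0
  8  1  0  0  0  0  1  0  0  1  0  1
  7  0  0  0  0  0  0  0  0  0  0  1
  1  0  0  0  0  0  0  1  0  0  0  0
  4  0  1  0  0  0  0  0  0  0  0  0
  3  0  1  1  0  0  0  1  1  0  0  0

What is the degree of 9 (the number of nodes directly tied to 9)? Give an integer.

9 is directly tied to 3 and 10. That is 2 neighbors, so the degree of 9 is 2.

2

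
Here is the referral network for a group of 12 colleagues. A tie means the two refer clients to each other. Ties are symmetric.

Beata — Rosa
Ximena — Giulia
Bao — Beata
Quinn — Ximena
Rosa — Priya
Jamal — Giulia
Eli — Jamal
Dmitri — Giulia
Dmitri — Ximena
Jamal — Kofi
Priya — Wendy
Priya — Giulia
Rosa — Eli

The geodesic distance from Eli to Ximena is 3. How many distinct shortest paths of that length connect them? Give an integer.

The shortest distance is 3, and the only length-3 path is Eli–Jamal–Giulia–Ximena. So there is exactly 1 shortest path.

1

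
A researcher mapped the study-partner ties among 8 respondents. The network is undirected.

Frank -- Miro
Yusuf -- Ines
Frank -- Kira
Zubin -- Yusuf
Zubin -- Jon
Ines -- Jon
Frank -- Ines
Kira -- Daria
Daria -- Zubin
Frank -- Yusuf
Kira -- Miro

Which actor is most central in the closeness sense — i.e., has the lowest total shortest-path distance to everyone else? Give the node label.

Farness (sum of distances to all others) for each node — Daria:13, Frank:10, Ines:12, Jon:14, Kira:12, Miro:14, Yusuf:11, Zubin:12.
The smallest farness is 10, for Frank, so Frank has the highest closeness.

Frank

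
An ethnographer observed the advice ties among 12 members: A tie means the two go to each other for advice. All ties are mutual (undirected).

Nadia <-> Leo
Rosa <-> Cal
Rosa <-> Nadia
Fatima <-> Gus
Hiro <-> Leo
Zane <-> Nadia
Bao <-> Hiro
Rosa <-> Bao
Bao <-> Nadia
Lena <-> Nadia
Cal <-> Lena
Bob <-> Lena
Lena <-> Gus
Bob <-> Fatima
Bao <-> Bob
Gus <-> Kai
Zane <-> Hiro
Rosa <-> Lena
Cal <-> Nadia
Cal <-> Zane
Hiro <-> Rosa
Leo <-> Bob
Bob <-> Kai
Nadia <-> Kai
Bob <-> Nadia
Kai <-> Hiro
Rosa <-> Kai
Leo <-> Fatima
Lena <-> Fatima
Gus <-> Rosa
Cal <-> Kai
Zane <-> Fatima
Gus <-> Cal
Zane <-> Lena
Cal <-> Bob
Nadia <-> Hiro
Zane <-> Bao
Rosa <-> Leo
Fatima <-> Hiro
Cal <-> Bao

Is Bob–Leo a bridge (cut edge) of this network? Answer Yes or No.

No

Even without that edge, Bob still reaches Leo via Bob – Fatima – Leo, so the network stays connected. Not a bridge.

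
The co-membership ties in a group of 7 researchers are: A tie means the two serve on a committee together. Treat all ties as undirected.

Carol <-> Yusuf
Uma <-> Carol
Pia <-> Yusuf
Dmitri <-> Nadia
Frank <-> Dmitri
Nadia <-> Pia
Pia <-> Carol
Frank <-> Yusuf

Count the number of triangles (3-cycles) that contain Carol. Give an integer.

Carol's neighbors: Pia, Uma, and Yusuf.
Neighbor pairs that are themselves tied: Carol–Pia–Yusuf. Each forms one triangle with Carol, for 1 in total.

1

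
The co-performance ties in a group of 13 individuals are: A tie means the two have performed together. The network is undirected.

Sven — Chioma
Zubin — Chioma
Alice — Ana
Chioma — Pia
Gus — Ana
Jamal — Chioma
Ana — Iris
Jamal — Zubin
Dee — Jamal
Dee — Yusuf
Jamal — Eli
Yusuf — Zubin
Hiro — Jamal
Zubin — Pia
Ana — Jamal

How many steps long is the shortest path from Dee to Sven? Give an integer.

One shortest route is Dee – Jamal – Chioma – Sven, which uses 3 edges, and at distance 2 from Dee we only reach {Ana, Chioma, Eli, Hiro, Zubin}, which does not include Sven. So d(Dee,Sven) = 3.

3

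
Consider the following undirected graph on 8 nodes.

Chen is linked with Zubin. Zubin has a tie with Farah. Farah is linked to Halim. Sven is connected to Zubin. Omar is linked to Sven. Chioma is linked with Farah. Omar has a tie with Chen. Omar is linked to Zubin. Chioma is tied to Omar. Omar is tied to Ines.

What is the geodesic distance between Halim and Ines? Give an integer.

One shortest route is Halim – Farah – Zubin – Omar – Ines, which uses 4 edges, and at distance 3 from Halim we only reach {Chen, Omar, Sven}, which does not include Ines. So d(Halim,Ines) = 4.

4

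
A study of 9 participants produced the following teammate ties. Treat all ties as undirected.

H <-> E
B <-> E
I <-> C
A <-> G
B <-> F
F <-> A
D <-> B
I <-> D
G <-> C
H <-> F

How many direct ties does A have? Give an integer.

A is directly tied to F and G. That is 2 neighbors, so the degree of A is 2.

2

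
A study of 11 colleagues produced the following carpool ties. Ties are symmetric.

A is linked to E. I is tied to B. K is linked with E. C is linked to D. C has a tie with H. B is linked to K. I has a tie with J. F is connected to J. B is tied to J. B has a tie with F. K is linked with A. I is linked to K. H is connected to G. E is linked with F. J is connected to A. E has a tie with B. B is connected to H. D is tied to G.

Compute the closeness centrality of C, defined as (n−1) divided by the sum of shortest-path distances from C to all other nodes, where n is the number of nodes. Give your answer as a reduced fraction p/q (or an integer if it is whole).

Distances from C: A:4, B:2, D:1, E:3, F:3, G:2, H:1, I:3, J:3, K:3. Sum = 25.
n = 11, so closeness = 10/25 = 2/5.

2/5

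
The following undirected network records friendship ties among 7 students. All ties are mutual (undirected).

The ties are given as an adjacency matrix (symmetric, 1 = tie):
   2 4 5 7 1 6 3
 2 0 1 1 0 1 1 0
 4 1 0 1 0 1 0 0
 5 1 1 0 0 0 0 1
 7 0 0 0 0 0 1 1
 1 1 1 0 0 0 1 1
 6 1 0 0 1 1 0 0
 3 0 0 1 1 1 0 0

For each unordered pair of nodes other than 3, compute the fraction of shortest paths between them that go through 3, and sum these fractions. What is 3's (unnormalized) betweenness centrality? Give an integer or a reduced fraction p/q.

Pairs whose geodesics pass through 3 — 4–7: 2/4; 5–7: 1; 5–1: 1/3; 7–1: 1/2.
All other pairs contribute 0.
Summing the contributions gives betweenness(3) = 7/3.

7/3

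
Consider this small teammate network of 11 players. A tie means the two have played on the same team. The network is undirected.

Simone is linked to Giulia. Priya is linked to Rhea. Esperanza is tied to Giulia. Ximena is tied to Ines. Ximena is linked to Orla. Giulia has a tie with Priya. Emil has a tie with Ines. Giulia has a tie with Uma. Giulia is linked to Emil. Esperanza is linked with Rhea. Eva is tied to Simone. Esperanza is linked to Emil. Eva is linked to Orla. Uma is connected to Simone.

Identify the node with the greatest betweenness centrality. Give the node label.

Unnormalized betweenness of each node: Emil:34/3, Esperanza:17/3, Eva:20/3, Giulia:121/6, Ines:22/3, Orla:7/2, Priya:7/3, Rhea:1/2, Simone:32/3, Uma:0, Ximena:23/6.
Giulia has the largest value, 121/6, making it the main broker — the node through which the most shortest paths run.

Giulia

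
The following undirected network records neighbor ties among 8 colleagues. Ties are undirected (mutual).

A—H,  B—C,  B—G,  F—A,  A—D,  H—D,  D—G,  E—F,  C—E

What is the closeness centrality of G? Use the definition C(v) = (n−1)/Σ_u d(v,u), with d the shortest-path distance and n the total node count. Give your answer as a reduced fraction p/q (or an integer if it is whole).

Distances from G: A:2, B:1, C:2, D:1, E:3, F:3, H:2. Sum = 14.
n = 8, so closeness = 7/14 = 1/2.

1/2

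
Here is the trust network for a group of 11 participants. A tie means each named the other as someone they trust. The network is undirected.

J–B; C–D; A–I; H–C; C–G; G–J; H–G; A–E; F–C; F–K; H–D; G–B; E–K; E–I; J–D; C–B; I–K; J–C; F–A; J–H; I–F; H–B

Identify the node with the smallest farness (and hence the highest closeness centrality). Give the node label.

C

Farness (sum of distances to all others) for each node — A:22, B:21, C:15, D:22, E:28, F:16, G:21, H:20, I:21, J:20, K:22.
The smallest farness is 15, for C, so C has the highest closeness.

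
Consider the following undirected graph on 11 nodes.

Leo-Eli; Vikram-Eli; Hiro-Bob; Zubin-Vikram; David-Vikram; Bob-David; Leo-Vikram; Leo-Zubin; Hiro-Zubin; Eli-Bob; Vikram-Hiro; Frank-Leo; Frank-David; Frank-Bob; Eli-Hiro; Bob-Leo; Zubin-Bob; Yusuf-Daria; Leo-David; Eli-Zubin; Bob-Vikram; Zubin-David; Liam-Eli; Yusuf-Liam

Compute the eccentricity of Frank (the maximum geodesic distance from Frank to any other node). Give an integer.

5

Distances from Frank: Bob:1, Daria:5, David:1, Eli:2, Hiro:2, Leo:1, Liam:3, Vikram:2, Yusuf:4, Zubin:2.
The largest is 5 (to Daria), so the eccentricity of Frank is 5.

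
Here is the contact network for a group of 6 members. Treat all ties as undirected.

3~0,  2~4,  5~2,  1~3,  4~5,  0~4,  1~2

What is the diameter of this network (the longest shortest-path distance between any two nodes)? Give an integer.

3

Eccentricity of each node (its greatest distance to any other): 0:2, 1:2, 2:2, 3:3, 4:2, 5:3.
The maximum eccentricity is 3, realized for instance by the pair 3–5 via 3 – 0 – 4 – 5. So the diameter is 3.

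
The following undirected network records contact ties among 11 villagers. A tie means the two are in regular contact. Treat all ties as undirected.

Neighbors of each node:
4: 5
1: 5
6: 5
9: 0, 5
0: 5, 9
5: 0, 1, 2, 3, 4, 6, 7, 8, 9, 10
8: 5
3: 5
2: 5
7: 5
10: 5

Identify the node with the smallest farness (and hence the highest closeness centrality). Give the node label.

Farness (sum of distances to all others) for each node — 0:18, 1:19, 2:19, 3:19, 4:19, 5:10, 6:19, 7:19, 8:19, 9:18, 10:19.
The smallest farness is 10, for 5, so 5 has the highest closeness.

5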